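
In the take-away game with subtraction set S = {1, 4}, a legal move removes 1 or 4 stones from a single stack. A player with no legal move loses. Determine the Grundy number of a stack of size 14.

2

G(0) = 0
G(1) = mex{0} = 1
G(2) = mex{1} = 0
G(3) = mex{0} = 1
G(4) = mex{1,0} = 2
G(5) = mex{2,1} = 0
G(6) = mex{0,0} = 1
G(7) = mex{1,1} = 0
G(8) = mex{0,2} = 1
G(9) = mex{1,0} = 2
G(10) = mex{2,1} = 0
G(11) = mex{0,0} = 1
G(12) = mex{1,1} = 0
G(13) = mex{0,2} = 1
G(14) = mex{1,0} = 2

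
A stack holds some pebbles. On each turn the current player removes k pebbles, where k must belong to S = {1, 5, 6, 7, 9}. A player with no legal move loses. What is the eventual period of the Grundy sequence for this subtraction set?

12

n :  0  1  2  3  4  5  6  7  8  9 10 11 12 13 14 15 16 17 18 19 20 21 22 23 24 25
G :  0  1  0  1  0  1  2  3  2  3  2  3  0  1  0  1  0  1  2  3  2  3  2  3  0  1
G(n+12) = G(n) holds for n = 0,…,8 (a full window of length max(S) = 9), so the sequence is purely periodic with period 12.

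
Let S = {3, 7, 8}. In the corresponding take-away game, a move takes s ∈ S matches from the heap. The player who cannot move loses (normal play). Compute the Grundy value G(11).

0

n :  0  1  2  3  4  5  6  7  8  9 10 11
G :  0  0  0  1  1  1  0  2  2  1  3  0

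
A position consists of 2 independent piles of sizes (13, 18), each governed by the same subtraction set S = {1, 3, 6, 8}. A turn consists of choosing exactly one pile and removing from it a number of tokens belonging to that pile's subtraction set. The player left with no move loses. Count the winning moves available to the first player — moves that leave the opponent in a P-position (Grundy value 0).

All piles use S = {1, 3, 6, 8}:
G(0) = 0
G(1) = mex{0} = 1
G(2) = mex{1} = 0
G(3) = mex{0,0} = 1
G(4) = mex{1,1} = 0
G(5) = mex{0,0} = 1
G(6) = mex{1,1,0} = 2
G(7) = mex{2,0,1} = 3
G(8) = mex{3,1,0,0} = 2
G(9) = mex{2,2,1,1} = 0
G(10) = mex{0,3,0,0} = 1
G(11) = mex{1,2,1,1} = 0
G(12) = mex{0,0,2,0} = 1
G(13) = mex{1,1,3,1} = 0
G(14) = mex{0,0,2,2} = 1
G(15) = mex{1,1,0,3} = 2
G(16) = mex{2,0,1,2} = 3
G(17) = mex{3,1,0,0} = 2
G(18) = mex{2,2,1,1} = 0
Pile A: G(13) = 0.
Pile B: G(18) = 0.
Combined Grundy value = 0 ⊕ 0 = 0.
A winning move leaves total XOR = 0, i.e. changes one component's Grundy value g to g ⊕ X where X is the current total.
Pile A: target g' = 0⊕0 = 0, but every legal move changes the Grundy value (mex property), so 0 moves.
Pile B: target g' = 0⊕0 = 0, but every legal move changes the Grundy value (mex property), so 0 moves.

0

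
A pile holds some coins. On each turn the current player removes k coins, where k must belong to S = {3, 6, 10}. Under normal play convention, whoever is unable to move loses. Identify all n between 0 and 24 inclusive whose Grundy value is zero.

G(0) = 0
G(1) = mex{} = 0
G(2) = mex{} = 0
G(3) = mex{0} = 1
G(4) = mex{0} = 1
G(5) = mex{0} = 1
G(6) = mex{1,0} = 2
G(7) = mex{1,0} = 2
G(8) = mex{1,0} = 2
G(9) = mex{2,1} = 0
G(10) = mex{2,1,0} = 3
G(11) = mex{2,1,0} = 3
G(12) = mex{0,2,0} = 1
G(13) = mex{3,2,1} = 0
G(14) = mex{3,2,1} = 0
G(15) = mex{1,0,1} = 2
G(16) = mex{0,3,2} = 1
G(17) = mex{0,3,2} = 1
G(18) = mex{2,1,2} = 0
G(19) = mex{1,0,0} = 2
G(20) = mex{1,0,3} = 2
G(21) = mex{0,2,3} = 1
G(22) = mex{2,1,1} = 0
G(23) = mex{2,1,0} = 3
G(24) = mex{1,0,0} = 2
P-positions are exactly the n with G(n) = 0.

0, 1, 2, 9, 13, 14, 18, 22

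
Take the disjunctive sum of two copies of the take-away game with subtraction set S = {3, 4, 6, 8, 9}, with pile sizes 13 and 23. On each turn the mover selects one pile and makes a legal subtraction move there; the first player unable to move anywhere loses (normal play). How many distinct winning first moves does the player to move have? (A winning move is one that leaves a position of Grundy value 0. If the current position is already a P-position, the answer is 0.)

3

All piles use S = {3, 4, 6, 8, 9}:
n :  0  1  2  3  4  5  6  7  8  9 10 11 12 13 14 15 16 17 18 19 20 21 22 23
G :  0  0  0  1  1  1  2  2  2  3  3  3  0  0  0  1  1  1  2  2  2  3  3  3
Pile A: G(13) = 0.
Pile B: G(23) = 3.
Combined Grundy value = 0 ⊕ 3 = 3.
A winning move leaves total XOR = 0, i.e. changes one component's Grundy value g to g ⊕ X where X is the current total.
Pile A: need g' = 0⊕3 = 3. Options: 13−3→G=3, 13−4→G=3, 13−6→G=2, 13−8→G=1, 13−9→G=1. Hits: 2.
Pile B: need g' = 3⊕3 = 0. Options: 23−3→G=2, 23−4→G=2, 23−6→G=1, 23−8→G=1, 23−9→G=0. Hits: 1.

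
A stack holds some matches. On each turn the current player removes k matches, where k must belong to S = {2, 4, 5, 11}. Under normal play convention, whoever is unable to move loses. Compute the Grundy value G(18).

2

n :  0  1  2  3  4  5  6  7  8  9 10 11 12 13 14 15 16 17 18
G :  0  0  1  1  2  2  3  0  0  1  1  2  2  3  0  0  1  1  2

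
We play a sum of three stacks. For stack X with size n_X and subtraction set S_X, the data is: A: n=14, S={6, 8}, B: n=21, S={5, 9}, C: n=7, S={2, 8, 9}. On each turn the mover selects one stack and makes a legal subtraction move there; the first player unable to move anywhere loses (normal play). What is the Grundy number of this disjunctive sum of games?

Stack A, S = {6, 8}:
G(0) = 0
G(1) = mex{} = 0
G(2) = mex{} = 0
G(3) = mex{} = 0
G(4) = mex{} = 0
G(5) = mex{} = 0
G(6) = mex{0} = 1
G(7) = mex{0} = 1
G(8) = mex{0,0} = 1
G(9) = mex{0,0} = 1
G(10) = mex{0,0} = 1
G(11) = mex{0,0} = 1
G(12) = mex{1,0} = 2
G(13) = mex{1,0} = 2
G(14) = mex{1,1} = 0
G_A(14) = 0.
Stack B, S = {5, 9}:
n :  0  1  2  3  4  5  6  7  8  9 10 11 12 13 14 15 16 17 18 19 20 21
G :  0  0  0  0  0  1  1  1  1  1  2  2  2  2  0  0  0  0  0  1  1  1
G_B(21) = 1.
Stack C, S = {2, 8, 9}:
n : 0 1 2 3 4 5 6 7
G : 0 0 1 1 0 0 1 1
G_C(7) = 1.
Combined Grundy value = 0 ⊕ 1 ⊕ 1 = 0.

0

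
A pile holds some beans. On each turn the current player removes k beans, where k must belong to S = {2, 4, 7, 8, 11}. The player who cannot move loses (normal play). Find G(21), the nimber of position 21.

n :  0  1  2  3  4  5  6  7  8  9 10 11 12 13 14 15 16 17 18 19 20 21
G :  0  0  1  1  2  2  0  3  1  4  2  5  3  3  4  0  0  1  1  2  2  0

0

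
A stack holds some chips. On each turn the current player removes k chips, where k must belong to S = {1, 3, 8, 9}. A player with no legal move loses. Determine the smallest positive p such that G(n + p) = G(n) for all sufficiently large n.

n :  0  1  2  3  4  5  6  7  8  9 10 11 12 13 14 15 16 17 18 19 20 21 22 23 24 25 26 27 28 29 30 31 32 33
G :  0  1  0  1  0  1  0  1  2  3  2  3  2  3  2  3  0  1  0  1  0  1  0  1  2  3  2  3  2  3  2  3  0  1
G(n+16) = G(n) holds for n = 0,…,8 (a full window of length max(S) = 9), so the sequence is purely periodic with period 16.

16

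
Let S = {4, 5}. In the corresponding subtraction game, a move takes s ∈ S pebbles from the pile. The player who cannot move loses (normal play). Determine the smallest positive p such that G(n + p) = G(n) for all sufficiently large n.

n :  0  1  2  3  4  5  6  7  8  9 10 11 12 13 14 15 16 17 18 19
G :  0  0  0  0  1  1  1  1  2  0  0  0  0  1  1  1  1  2  0  0
G(n+9) = G(n) holds for n = 0,…,4 (a full window of length max(S) = 5), so the sequence is purely periodic with period 9.

9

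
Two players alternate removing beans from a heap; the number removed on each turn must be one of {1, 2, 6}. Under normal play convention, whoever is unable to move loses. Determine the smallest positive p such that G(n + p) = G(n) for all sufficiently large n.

7

n :  0  1  2  3  4  5  6  7  8  9 10 11 12 13 14 15
G :  0  1  2  0  1  2  3  0  1  2  0  1  2  3  0  1
G(n+7) = G(n) holds for n = 0,…,5 (a full window of length max(S) = 6), so the sequence is purely periodic with period 7.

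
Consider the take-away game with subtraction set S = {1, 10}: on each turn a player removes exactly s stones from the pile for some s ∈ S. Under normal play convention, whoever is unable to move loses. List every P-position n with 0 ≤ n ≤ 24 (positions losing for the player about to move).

0, 2, 4, 6, 8, 11, 13, 15, 17, 19, 22, 24

n :  0  1  2  3  4  5  6  7  8  9 10 11 12 13 14 15 16 17 18 19 20 21 22 23 24
G :  0  1  0  1  0  1  0  1  0  1  2  0  1  0  1  0  1  0  1  0  1  2  0  1  0
P-positions are exactly the n with G(n) = 0.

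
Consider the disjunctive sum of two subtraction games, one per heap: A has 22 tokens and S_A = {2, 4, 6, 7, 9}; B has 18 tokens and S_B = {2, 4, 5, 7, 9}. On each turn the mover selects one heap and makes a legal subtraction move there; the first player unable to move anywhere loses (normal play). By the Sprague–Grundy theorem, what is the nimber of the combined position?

Heap A, S = {2, 4, 6, 7, 9}:
n :  0  1  2  3  4  5  6  7  8  9 10 11 12 13 14 15 16 17 18 19 20 21 22
G :  0  0  1  1  2  2  3  3  4  4  5  0  0  1  1  2  2  3  3  4  4  5  0
G_A(22) = 0.
Heap B, S = {2, 4, 5, 7, 9}:
G(0) = 0
G(1) = mex{} = 0
G(2) = mex{0} = 1
G(3) = mex{0} = 1
G(4) = mex{1,0} = 2
G(5) = mex{1,0,0} = 2
G(6) = mex{2,1,0} = 3
G(7) = mex{2,1,1,0} = 3
G(8) = mex{3,2,1,0} = 4
G(9) = mex{3,2,2,1,0} = 4
G(10) = mex{4,3,2,1,0} = 5
G(11) = mex{4,3,3,2,1} = 0
G(12) = mex{5,4,3,2,1} = 0
G(13) = mex{0,4,4,3,2} = 1
G(14) = mex{0,5,4,3,2} = 1
G(15) = mex{1,0,5,4,3} = 2
G(16) = mex{1,0,0,4,3} = 2
G(17) = mex{2,1,0,5,4} = 3
G(18) = mex{2,1,1,0,4} = 3
G_B(18) = 3.
Combined Grundy value = 0 ⊕ 3 = 3.

3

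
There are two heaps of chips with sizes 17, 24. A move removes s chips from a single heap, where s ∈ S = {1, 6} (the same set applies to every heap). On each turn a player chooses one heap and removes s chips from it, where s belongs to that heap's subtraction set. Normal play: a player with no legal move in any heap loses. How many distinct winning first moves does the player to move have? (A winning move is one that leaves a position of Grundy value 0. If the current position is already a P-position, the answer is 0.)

All heaps use S = {1, 6}:
G(0) = 0
G(1) = mex{0} = 1
G(2) = mex{1} = 0
G(3) = mex{0} = 1
G(4) = mex{1} = 0
G(5) = mex{0} = 1
G(6) = mex{1,0} = 2
G(7) = mex{2,1} = 0
G(8) = mex{0,0} = 1
G(9) = mex{1,1} = 0
G(10) = mex{0,0} = 1
G(11) = mex{1,1} = 0
G(12) = mex{0,2} = 1
G(13) = mex{1,0} = 2
G(14) = mex{2,1} = 0
G(15) = mex{0,0} = 1
G(16) = mex{1,1} = 0
G(17) = mex{0,0} = 1
G(18) = mex{1,1} = 0
G(19) = mex{0,2} = 1
G(20) = mex{1,0} = 2
G(21) = mex{2,1} = 0
G(22) = mex{0,0} = 1
G(23) = mex{1,1} = 0
G(24) = mex{0,0} = 1
Heap A: G(17) = 1.
Heap B: G(24) = 1.
Combined Grundy value = 1 ⊕ 1 = 0.
A winning move leaves total XOR = 0, i.e. changes one component's Grundy value g to g ⊕ X where X is the current total.
Heap A: target g' = 1⊕0 = 1, but every legal move changes the Grundy value (mex property), so 0 moves.
Heap B: target g' = 1⊕0 = 1, but every legal move changes the Grundy value (mex property), so 0 moves.

0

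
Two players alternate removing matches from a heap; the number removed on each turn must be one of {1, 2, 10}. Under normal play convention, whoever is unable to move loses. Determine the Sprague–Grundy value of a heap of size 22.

1

n :  0  1  2  3  4  5  6  7  8  9 10 11 12 13 14 15 16 17 18 19 20 21 22
G :  0  1  2  0  1  2  0  1  2  0  1  2  0  1  2  0  1  2  0  1  2  0  1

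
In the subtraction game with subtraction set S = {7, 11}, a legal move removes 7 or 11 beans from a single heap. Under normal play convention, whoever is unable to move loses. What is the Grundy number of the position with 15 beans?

2

G(0) = 0
G(1) = mex{} = 0
G(2) = mex{} = 0
G(3) = mex{} = 0
G(4) = mex{} = 0
G(5) = mex{} = 0
G(6) = mex{} = 0
G(7) = mex{0} = 1
G(8) = mex{0} = 1
G(9) = mex{0} = 1
G(10) = mex{0} = 1
G(11) = mex{0,0} = 1
G(12) = mex{0,0} = 1
G(13) = mex{0,0} = 1
G(14) = mex{1,0} = 2
G(15) = mex{1,0} = 2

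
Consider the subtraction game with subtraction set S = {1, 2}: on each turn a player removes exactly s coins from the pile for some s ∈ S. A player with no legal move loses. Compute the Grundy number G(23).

G(0) = 0
G(1) = mex{0} = 1
G(2) = mex{1,0} = 2
G(3) = mex{2,1} = 0
G(4) = mex{0,2} = 1
G(5) = mex{1,0} = 2
G(6) = mex{2,1} = 0
G(7) = mex{0,2} = 1
G(8) = mex{1,0} = 2
G(9) = mex{2,1} = 0
G(10) = mex{0,2} = 1
G(11) = mex{1,0} = 2
G(12) = mex{2,1} = 0
G(13) = mex{0,2} = 1
G(14) = mex{1,0} = 2
G(15) = mex{2,1} = 0
G(16) = mex{0,2} = 1
G(17) = mex{1,0} = 2
G(18) = mex{2,1} = 0
G(19) = mex{0,2} = 1
G(20) = mex{1,0} = 2
G(21) = mex{2,1} = 0
G(22) = mex{0,2} = 1
G(23) = mex{1,0} = 2

2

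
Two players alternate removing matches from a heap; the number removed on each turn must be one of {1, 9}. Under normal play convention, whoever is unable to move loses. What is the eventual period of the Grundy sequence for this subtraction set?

G(0) = 0
G(1) = mex{0} = 1
G(2) = mex{1} = 0
G(3) = mex{0} = 1
G(4) = mex{1} = 0
G(5) = mex{0} = 1
G(6) = mex{1} = 0
G(7) = mex{0} = 1
G(8) = mex{1} = 0
G(9) = mex{0,0} = 1
G(10) = mex{1,1} = 0
G(11) = mex{0,0} = 1
G(12) = mex{1,1} = 0
G(13) = mex{0,0} = 1
G(14) = mex{1,1} = 0
G(n+2) = G(n) holds for n = 0,…,8 (a full window of length max(S) = 9), so the sequence is purely periodic with period 2.

2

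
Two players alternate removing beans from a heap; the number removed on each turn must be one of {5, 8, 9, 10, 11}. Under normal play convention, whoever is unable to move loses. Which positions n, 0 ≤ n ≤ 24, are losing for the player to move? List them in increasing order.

0, 1, 2, 3, 4, 16, 17, 18, 19, 20

G(0) = 0
G(1) = mex{} = 0
G(2) = mex{} = 0
G(3) = mex{} = 0
G(4) = mex{} = 0
G(5) = mex{0} = 1
G(6) = mex{0} = 1
G(7) = mex{0} = 1
G(8) = mex{0,0} = 1
G(9) = mex{0,0,0} = 1
G(10) = mex{1,0,0,0} = 2
G(11) = mex{1,0,0,0,0} = 2
G(12) = mex{1,0,0,0,0} = 2
G(13) = mex{1,1,0,0,0} = 2
G(14) = mex{1,1,1,0,0} = 2
G(15) = mex{2,1,1,1,0} = 3
G(16) = mex{2,1,1,1,1} = 0
G(17) = mex{2,1,1,1,1} = 0
G(18) = mex{2,2,1,1,1} = 0
G(19) = mex{2,2,2,1,1} = 0
G(20) = mex{3,2,2,2,1} = 0
G(21) = mex{0,2,2,2,2} = 1
G(22) = mex{0,2,2,2,2} = 1
G(23) = mex{0,3,2,2,2} = 1
G(24) = mex{0,0,3,2,2} = 1
P-positions are exactly the n with G(n) = 0.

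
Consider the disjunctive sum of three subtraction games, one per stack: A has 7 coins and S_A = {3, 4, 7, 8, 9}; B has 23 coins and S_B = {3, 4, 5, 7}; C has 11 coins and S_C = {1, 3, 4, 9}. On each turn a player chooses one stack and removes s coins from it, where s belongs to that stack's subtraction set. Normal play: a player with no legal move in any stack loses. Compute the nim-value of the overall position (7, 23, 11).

Stack A, S = {3, 4, 7, 8, 9}:
G(0) = 0
G(1) = mex{} = 0
G(2) = mex{} = 0
G(3) = mex{0} = 1
G(4) = mex{0,0} = 1
G(5) = mex{0,0} = 1
G(6) = mex{1,0} = 2
G(7) = mex{1,1,0} = 2
G_A(7) = 2.
Stack B, S = {3, 4, 5, 7}:
n :  0  1  2  3  4  5  6  7  8  9 10 11 12 13 14 15 16 17 18 19 20 21 22 23
G :  0  0  0  1  1  1  2  2  2  3  0  0  0  1  1  1  2  2  2  3  0  0  0  1
G_B(23) = 1.
Stack C, S = {1, 3, 4, 9}:
G(0) = 0
G(1) = mex{0} = 1
G(2) = mex{1} = 0
G(3) = mex{0,0} = 1
G(4) = mex{1,1,0} = 2
G(5) = mex{2,0,1} = 3
G(6) = mex{3,1,0} = 2
G(7) = mex{2,2,1} = 0
G(8) = mex{0,3,2} = 1
G(9) = mex{1,2,3,0} = 4
G(10) = mex{4,0,2,1} = 3
G(11) = mex{3,1,0,0} = 2
G_C(11) = 2.
Combined Grundy value = 2 ⊕ 1 ⊕ 2 = 1.

1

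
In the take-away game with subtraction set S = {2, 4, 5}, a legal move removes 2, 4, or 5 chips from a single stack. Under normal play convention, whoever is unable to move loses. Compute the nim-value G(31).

1

G(0) = 0
G(1) = mex{} = 0
G(2) = mex{0} = 1
G(3) = mex{0} = 1
G(4) = mex{1,0} = 2
G(5) = mex{1,0,0} = 2
G(6) = mex{2,1,0} = 3
G(7) = mex{2,1,1} = 0
G(8) = mex{3,2,1} = 0
G(9) = mex{0,2,2} = 1
G(10) = mex{0,3,2} = 1
G(11) = mex{1,0,3} = 2
G(12) = mex{1,0,0} = 2
G(13) = mex{2,1,0} = 3
G(14) = mex{2,1,1} = 0
G(15) = mex{3,2,1} = 0
G(16) = mex{0,2,2} = 1
G(17) = mex{0,3,2} = 1
G(18) = mex{1,0,3} = 2
G(19) = mex{1,0,0} = 2
G(20) = mex{2,1,0} = 3
G(21) = mex{2,1,1} = 0
G(22) = mex{3,2,1} = 0
G(23) = mex{0,2,2} = 1
G(24) = mex{0,3,2} = 1
G(25) = mex{1,0,3} = 2
G(26) = mex{1,0,0} = 2
G(27) = mex{2,1,0} = 3
G(28) = mex{2,1,1} = 0
G(29) = mex{3,2,1} = 0
G(30) = mex{0,2,2} = 1
G(31) = mex{0,3,2} = 1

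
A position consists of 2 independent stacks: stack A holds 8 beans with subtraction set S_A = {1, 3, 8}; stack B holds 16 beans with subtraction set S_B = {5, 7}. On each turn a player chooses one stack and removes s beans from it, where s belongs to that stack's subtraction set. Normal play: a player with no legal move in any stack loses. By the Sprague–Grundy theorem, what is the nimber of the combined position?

2

Stack A, S = {1, 3, 8}:
G(0) = 0
G(1) = mex{0} = 1
G(2) = mex{1} = 0
G(3) = mex{0,0} = 1
G(4) = mex{1,1} = 0
G(5) = mex{0,0} = 1
G(6) = mex{1,1} = 0
G(7) = mex{0,0} = 1
G(8) = mex{1,1,0} = 2
G_A(8) = 2.
Stack B, S = {5, 7}:
G(0) = 0
G(1) = mex{} = 0
G(2) = mex{} = 0
G(3) = mex{} = 0
G(4) = mex{} = 0
G(5) = mex{0} = 1
G(6) = mex{0} = 1
G(7) = mex{0,0} = 1
G(8) = mex{0,0} = 1
G(9) = mex{0,0} = 1
G(10) = mex{1,0} = 2
G(11) = mex{1,0} = 2
G(12) = mex{1,1} = 0
G(13) = mex{1,1} = 0
G(14) = mex{1,1} = 0
G(15) = mex{2,1} = 0
G(16) = mex{2,1} = 0
G_B(16) = 0.
Combined Grundy value = 2 ⊕ 0 = 2.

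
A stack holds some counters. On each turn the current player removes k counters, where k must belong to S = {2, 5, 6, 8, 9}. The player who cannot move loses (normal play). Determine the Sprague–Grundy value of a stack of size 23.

G(0) = 0
G(1) = mex{} = 0
G(2) = mex{0} = 1
G(3) = mex{0} = 1
G(4) = mex{1} = 0
G(5) = mex{1,0} = 2
G(6) = mex{0,0,0} = 1
G(7) = mex{2,1,0} = 3
G(8) = mex{1,1,1,0} = 2
G(9) = mex{3,0,1,0,0} = 2
G(10) = mex{2,2,0,1,0} = 3
G(11) = mex{2,1,2,1,1} = 0
G(12) = mex{3,3,1,0,1} = 2
G(13) = mex{0,2,3,2,0} = 1
G(14) = mex{2,2,2,1,2} = 0
G(15) = mex{1,3,2,3,1} = 0
G(16) = mex{0,0,3,2,3} = 1
G(17) = mex{0,2,0,2,2} = 1
G(18) = mex{1,1,2,3,2} = 0
G(19) = mex{1,0,1,0,3} = 2
G(20) = mex{0,0,0,2,0} = 1
G(21) = mex{2,1,0,1,2} = 3
G(22) = mex{1,1,1,0,1} = 2
G(23) = mex{3,0,1,0,0} = 2

2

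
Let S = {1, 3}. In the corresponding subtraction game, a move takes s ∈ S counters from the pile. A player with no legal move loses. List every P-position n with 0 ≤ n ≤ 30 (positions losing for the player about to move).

n :  0  1  2  3  4  5  6  7  8  9 10 11 12 13 14 15 16 17 18 19 20 21 22 23 24 25 26 27 28 29 30
G :  0  1  0  1  0  1  0  1  0  1  0  1  0  1  0  1  0  1  0  1  0  1  0  1  0  1  0  1  0  1  0
P-positions are exactly the n with G(n) = 0.

0, 2, 4, 6, 8, 10, 12, 14, 16, 18, 20, 22, 24, 26, 28, 30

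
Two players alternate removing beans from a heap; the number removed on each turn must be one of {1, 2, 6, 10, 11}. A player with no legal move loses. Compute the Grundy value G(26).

n :  0  1  2  3  4  5  6  7  8  9 10 11 12 13 14 15 16 17 18 19 20 21 22 23 24 25 26
G :  0  1  2  0  1  2  3  0  1  2  3  4  0  1  2  0  1  2  3  0  1  2  3  4  0  1  2

2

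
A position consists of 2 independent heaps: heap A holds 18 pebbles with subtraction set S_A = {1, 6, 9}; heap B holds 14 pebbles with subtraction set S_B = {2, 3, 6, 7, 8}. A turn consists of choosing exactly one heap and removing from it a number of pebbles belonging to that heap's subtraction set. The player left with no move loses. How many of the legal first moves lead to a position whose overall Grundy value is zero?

Heap A, S = {1, 6, 9}:
n :  0  1  2  3  4  5  6  7  8  9 10 11 12 13 14 15 16 17 18
G :  0  1  0  1  0  1  2  0  1  2  3  2  0  1  0  1  2  0  1
G_A(18) = 1.
Heap B, S = {2, 3, 6, 7, 8}:
G(0) = 0
G(1) = mex{} = 0
G(2) = mex{0} = 1
G(3) = mex{0,0} = 1
G(4) = mex{1,0} = 2
G(5) = mex{1,1} = 0
G(6) = mex{2,1,0} = 3
G(7) = mex{0,2,0,0} = 1
G(8) = mex{3,0,1,0,0} = 2
G(9) = mex{1,3,1,1,0} = 2
G(10) = mex{2,1,2,1,1} = 0
G(11) = mex{2,2,0,2,1} = 3
G(12) = mex{0,2,3,0,2} = 1
G(13) = mex{3,0,1,3,0} = 2
G(14) = mex{1,3,2,1,3} = 0
G_B(14) = 0.
Combined Grundy value = 1 ⊕ 0 = 1.
A winning move leaves total XOR = 0, i.e. changes one component's Grundy value g to g ⊕ X where X is the current total.
Heap A: need g' = 1⊕1 = 0. Options: 18−1→G=0, 18−6→G=0, 18−9→G=2. Hits: 2.
Heap B: need g' = 0⊕1 = 1. Options: 14−2→G=1, 14−3→G=3, 14−6→G=2, 14−7→G=1, 14−8→G=3. Hits: 2.

4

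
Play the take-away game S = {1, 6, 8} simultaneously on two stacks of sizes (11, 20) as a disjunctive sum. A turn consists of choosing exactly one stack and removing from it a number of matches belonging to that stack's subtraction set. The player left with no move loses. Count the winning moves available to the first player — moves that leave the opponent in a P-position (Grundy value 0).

All stacks use S = {1, 6, 8}:
G(0) = 0
G(1) = mex{0} = 1
G(2) = mex{1} = 0
G(3) = mex{0} = 1
G(4) = mex{1} = 0
G(5) = mex{0} = 1
G(6) = mex{1,0} = 2
G(7) = mex{2,1} = 0
G(8) = mex{0,0,0} = 1
G(9) = mex{1,1,1} = 0
G(10) = mex{0,0,0} = 1
G(11) = mex{1,1,1} = 0
G(12) = mex{0,2,0} = 1
G(13) = mex{1,0,1} = 2
G(14) = mex{2,1,2} = 0
G(15) = mex{0,0,0} = 1
G(16) = mex{1,1,1} = 0
G(17) = mex{0,0,0} = 1
G(18) = mex{1,1,1} = 0
G(19) = mex{0,2,0} = 1
G(20) = mex{1,0,1} = 2
Stack A: G(11) = 0.
Stack B: G(20) = 2.
Combined Grundy value = 0 ⊕ 2 = 2.
A winning move leaves total XOR = 0, i.e. changes one component's Grundy value g to g ⊕ X where X is the current total.
Stack A: need g' = 0⊕2 = 2. Options: 11−1→G=1, 11−6→G=1, 11−8→G=1. Hits: 0.
Stack B: need g' = 2⊕2 = 0. Options: 20−1→G=1, 20−6→G=0, 20−8→G=1. Hits: 1.

1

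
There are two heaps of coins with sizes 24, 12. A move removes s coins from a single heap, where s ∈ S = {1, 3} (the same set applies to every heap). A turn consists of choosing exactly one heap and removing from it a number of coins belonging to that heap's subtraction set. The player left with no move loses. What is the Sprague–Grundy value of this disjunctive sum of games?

All heaps use S = {1, 3}:
G(0) = 0
G(1) = mex{0} = 1
G(2) = mex{1} = 0
G(3) = mex{0,0} = 1
G(4) = mex{1,1} = 0
G(5) = mex{0,0} = 1
G(6) = mex{1,1} = 0
G(7) = mex{0,0} = 1
G(8) = mex{1,1} = 0
G(9) = mex{0,0} = 1
G(10) = mex{1,1} = 0
G(11) = mex{0,0} = 1
G(12) = mex{1,1} = 0
G(13) = mex{0,0} = 1
G(14) = mex{1,1} = 0
G(15) = mex{0,0} = 1
G(16) = mex{1,1} = 0
G(17) = mex{0,0} = 1
G(18) = mex{1,1} = 0
G(19) = mex{0,0} = 1
G(20) = mex{1,1} = 0
G(21) = mex{0,0} = 1
G(22) = mex{1,1} = 0
G(23) = mex{0,0} = 1
G(24) = mex{1,1} = 0
Heap A: G(24) = 0.
Heap B: G(12) = 0.
Combined Grundy value = 0 ⊕ 0 = 0.

0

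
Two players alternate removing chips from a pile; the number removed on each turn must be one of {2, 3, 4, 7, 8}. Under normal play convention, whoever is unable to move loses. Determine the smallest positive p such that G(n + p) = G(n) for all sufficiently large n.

G(0) = 0
G(1) = mex{} = 0
G(2) = mex{0} = 1
G(3) = mex{0,0} = 1
G(4) = mex{1,0,0} = 2
G(5) = mex{1,1,0} = 2
G(6) = mex{2,1,1} = 0
G(7) = mex{2,2,1,0} = 3
G(8) = mex{0,2,2,0,0} = 1
G(9) = mex{3,0,2,1,0} = 4
G(10) = mex{1,3,0,1,1} = 2
G(11) = mex{4,1,3,2,1} = 0
G(12) = mex{2,4,1,2,2} = 0
G(13) = mex{0,2,4,0,2} = 1
G(14) = mex{0,0,2,3,0} = 1
G(15) = mex{1,0,0,1,3} = 2
G(16) = mex{1,1,0,4,1} = 2
G(17) = mex{2,1,1,2,4} = 0
G(18) = mex{2,2,1,0,2} = 3
G(19) = mex{0,2,2,0,0} = 1
G(20) = mex{3,0,2,1,0} = 4
G(21) = mex{1,3,0,1,1} = 2
G(22) = mex{4,1,3,2,1} = 0
G(23) = mex{2,4,1,2,2} = 0
G(n+11) = G(n) holds for n = 0,…,7 (a full window of length max(S) = 8), so the sequence is purely periodic with period 11.

11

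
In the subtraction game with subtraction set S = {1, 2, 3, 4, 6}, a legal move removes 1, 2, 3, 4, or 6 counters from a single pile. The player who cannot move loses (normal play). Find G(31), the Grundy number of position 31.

n :  0  1  2  3  4  5  6  7  8  9 10 11 12 13 14 15 16 17 18 19 20 21 22 23 24 25 26 27 28 29 30 31
G :  0  1  2  3  4  0  1  2  3  4  0  1  2  3  4  0  1  2  3  4  0  1  2  3  4  0  1  2  3  4  0  1

1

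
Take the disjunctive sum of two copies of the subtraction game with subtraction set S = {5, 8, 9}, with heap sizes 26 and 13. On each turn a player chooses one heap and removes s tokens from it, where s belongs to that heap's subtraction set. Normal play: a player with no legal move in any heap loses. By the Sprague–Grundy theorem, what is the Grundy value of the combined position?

All heaps use S = {5, 8, 9}:
G(0) = 0
G(1) = mex{} = 0
G(2) = mex{} = 0
G(3) = mex{} = 0
G(4) = mex{} = 0
G(5) = mex{0} = 1
G(6) = mex{0} = 1
G(7) = mex{0} = 1
G(8) = mex{0,0} = 1
G(9) = mex{0,0,0} = 1
G(10) = mex{1,0,0} = 2
G(11) = mex{1,0,0} = 2
G(12) = mex{1,0,0} = 2
G(13) = mex{1,1,0} = 2
G(14) = mex{1,1,1} = 0
G(15) = mex{2,1,1} = 0
G(16) = mex{2,1,1} = 0
G(17) = mex{2,1,1} = 0
G(18) = mex{2,2,1} = 0
G(19) = mex{0,2,2} = 1
G(20) = mex{0,2,2} = 1
G(21) = mex{0,2,2} = 1
G(22) = mex{0,0,2} = 1
G(23) = mex{0,0,0} = 1
G(24) = mex{1,0,0} = 2
G(25) = mex{1,0,0} = 2
G(26) = mex{1,0,0} = 2
Heap A: G(26) = 2.
Heap B: G(13) = 2.
Combined Grundy value = 2 ⊕ 2 = 0.

0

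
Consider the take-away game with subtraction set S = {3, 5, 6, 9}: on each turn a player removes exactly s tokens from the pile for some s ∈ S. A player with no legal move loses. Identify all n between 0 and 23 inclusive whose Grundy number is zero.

0, 1, 2, 12, 13, 14

n :  0  1  2  3  4  5  6  7  8  9 10 11 12 13 14 15 16 17 18 19 20 21 22 23
G :  0  0  0  1  1  1  2  2  2  3  3  3  0  0  0  1  1  1  2  2  2  3  3  3
P-positions are exactly the n with G(n) = 0.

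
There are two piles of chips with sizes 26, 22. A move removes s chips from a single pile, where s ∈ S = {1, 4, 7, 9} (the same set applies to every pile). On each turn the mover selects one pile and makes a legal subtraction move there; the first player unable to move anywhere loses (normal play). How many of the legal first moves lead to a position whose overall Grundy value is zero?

7

All piles use S = {1, 4, 7, 9}:
n :  0  1  2  3  4  5  6  7  8  9 10 11 12 13 14 15 16 17 18 19 20 21 22 23 24 25 26
G :  0  1  0  1  2  0  1  2  0  1  0  1  2  0  1  2  0  1  0  1  2  0  1  2  0  1  0
Pile A: G(26) = 0.
Pile B: G(22) = 1.
Combined Grundy value = 0 ⊕ 1 = 1.
A winning move leaves total XOR = 0, i.e. changes one component's Grundy value g to g ⊕ X where X is the current total.
Pile A: need g' = 0⊕1 = 1. Options: 26−1→G=1, 26−4→G=1, 26−7→G=1, 26−9→G=1. Hits: 4.
Pile B: need g' = 1⊕1 = 0. Options: 22−1→G=0, 22−4→G=0, 22−7→G=2, 22−9→G=0. Hits: 3.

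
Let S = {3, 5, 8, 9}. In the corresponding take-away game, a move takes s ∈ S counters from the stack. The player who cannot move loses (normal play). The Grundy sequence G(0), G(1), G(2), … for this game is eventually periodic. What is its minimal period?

G(0) = 0
G(1) = mex{} = 0
G(2) = mex{} = 0
G(3) = mex{0} = 1
G(4) = mex{0} = 1
G(5) = mex{0,0} = 1
G(6) = mex{1,0} = 2
G(7) = mex{1,0} = 2
G(8) = mex{1,1,0} = 2
G(9) = mex{2,1,0,0} = 3
G(10) = mex{2,1,0,0} = 3
G(11) = mex{2,2,1,0} = 3
G(12) = mex{3,2,1,1} = 0
G(13) = mex{3,2,1,1} = 0
G(14) = mex{3,3,2,1} = 0
G(15) = mex{0,3,2,2} = 1
G(16) = mex{0,3,2,2} = 1
G(17) = mex{0,0,3,2} = 1
G(18) = mex{1,0,3,3} = 2
G(19) = mex{1,0,3,3} = 2
G(20) = mex{1,1,0,3} = 2
G(21) = mex{2,1,0,0} = 3
G(22) = mex{2,1,0,0} = 3
G(23) = mex{2,2,1,0} = 3
G(24) = mex{3,2,1,1} = 0
G(25) = mex{3,2,1,1} = 0
G(n+12) = G(n) holds for n = 0,…,8 (a full window of length max(S) = 9), so the sequence is purely periodic with period 12.

12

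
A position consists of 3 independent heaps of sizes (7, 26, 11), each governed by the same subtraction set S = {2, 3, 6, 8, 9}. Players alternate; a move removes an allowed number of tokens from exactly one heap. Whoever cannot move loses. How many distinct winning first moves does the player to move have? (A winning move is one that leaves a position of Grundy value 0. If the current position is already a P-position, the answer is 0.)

1

All heaps use S = {2, 3, 6, 8, 9}:
G(0) = 0
G(1) = mex{} = 0
G(2) = mex{0} = 1
G(3) = mex{0,0} = 1
G(4) = mex{1,0} = 2
G(5) = mex{1,1} = 0
G(6) = mex{2,1,0} = 3
G(7) = mex{0,2,0} = 1
G(8) = mex{3,0,1,0} = 2
G(9) = mex{1,3,1,0,0} = 2
G(10) = mex{2,1,2,1,0} = 3
G(11) = mex{2,2,0,1,1} = 3
G(12) = mex{3,2,3,2,1} = 0
G(13) = mex{3,3,1,0,2} = 4
G(14) = mex{0,3,2,3,0} = 1
G(15) = mex{4,0,2,1,3} = 5
G(16) = mex{1,4,3,2,1} = 0
G(17) = mex{5,1,3,2,2} = 0
G(18) = mex{0,5,0,3,2} = 1
G(19) = mex{0,0,4,3,3} = 1
G(20) = mex{1,0,1,0,3} = 2
G(21) = mex{1,1,5,4,0} = 2
G(22) = mex{2,1,0,1,4} = 3
G(23) = mex{2,2,0,5,1} = 3
G(24) = mex{3,2,1,0,5} = 4
G(25) = mex{3,3,1,0,0} = 2
G(26) = mex{4,3,2,1,0} = 5
Heap A: G(7) = 1.
Heap B: G(26) = 5.
Heap C: G(11) = 3.
Combined Grundy value = 1 ⊕ 5 ⊕ 3 = 7.
A winning move leaves total XOR = 0, i.e. changes one component's Grundy value g to g ⊕ X where X is the current total.
Heap A: need g' = 1⊕7 = 6. Options: 7−2→G=0, 7−3→G=2, 7−6→G=0. Hits: 0.
Heap B: need g' = 5⊕7 = 2. Options: 26−2→G=4, 26−3→G=3, 26−6→G=2, 26−8→G=1, 26−9→G=0. Hits: 1.
Heap C: need g' = 3⊕7 = 4. Options: 11−2→G=2, 11−3→G=2, 11−6→G=0, 11−8→G=1, 11−9→G=1. Hits: 0.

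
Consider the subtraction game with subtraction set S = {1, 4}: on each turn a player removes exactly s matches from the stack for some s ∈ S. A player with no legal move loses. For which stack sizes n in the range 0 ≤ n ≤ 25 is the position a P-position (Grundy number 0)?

0, 2, 5, 7, 10, 12, 15, 17, 20, 22, 25

n :  0  1  2  3  4  5  6  7  8  9 10 11 12 13 14 15 16 17 18 19 20 21 22 23 24 25
G :  0  1  0  1  2  0  1  0  1  2  0  1  0  1  2  0  1  0  1  2  0  1  0  1  2  0
P-positions are exactly the n with G(n) = 0.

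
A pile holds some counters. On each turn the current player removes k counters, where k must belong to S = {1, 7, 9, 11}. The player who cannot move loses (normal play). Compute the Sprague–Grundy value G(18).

n :  0  1  2  3  4  5  6  7  8  9 10 11 12 13 14 15 16 17 18
G :  0  1  0  1  0  1  0  1  0  1  0  1  0  1  0  1  0  1  0

0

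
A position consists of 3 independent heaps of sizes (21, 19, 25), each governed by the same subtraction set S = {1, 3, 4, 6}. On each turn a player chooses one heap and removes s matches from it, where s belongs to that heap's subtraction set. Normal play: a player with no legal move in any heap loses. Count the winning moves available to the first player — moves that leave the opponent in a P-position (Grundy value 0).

5

All heaps use S = {1, 3, 4, 6}:
n :  0  1  2  3  4  5  6  7  8  9 10 11 12 13 14 15 16 17 18 19 20 21 22 23 24 25
G :  0  1  0  1  2  3  2  0  1  0  1  2  3  2  0  1  0  1  2  3  2  0  1  0  1  2
Heap A: G(21) = 0.
Heap B: G(19) = 3.
Heap C: G(25) = 2.
Combined Grundy value = 0 ⊕ 3 ⊕ 2 = 1.
A winning move leaves total XOR = 0, i.e. changes one component's Grundy value g to g ⊕ X where X is the current total.
Heap A: need g' = 0⊕1 = 1. Options: 21−1→G=2, 21−3→G=2, 21−4→G=1, 21−6→G=1. Hits: 2.
Heap B: need g' = 3⊕1 = 2. Options: 19−1→G=2, 19−3→G=0, 19−4→G=1, 19−6→G=2. Hits: 2.
Heap C: need g' = 2⊕1 = 3. Options: 25−1→G=1, 25−3→G=1, 25−4→G=0, 25−6→G=3. Hits: 1.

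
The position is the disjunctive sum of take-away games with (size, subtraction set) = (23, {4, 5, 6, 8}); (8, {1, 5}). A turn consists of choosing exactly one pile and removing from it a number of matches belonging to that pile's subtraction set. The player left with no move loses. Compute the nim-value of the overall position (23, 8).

2

Pile A, S = {4, 5, 6, 8}:
n :  0  1  2  3  4  5  6  7  8  9 10 11 12 13 14 15 16 17 18 19 20 21 22 23
G :  0  0  0  0  1  1  1  1  2  2  2  2  0  0  0  0  1  1  1  1  2  2  2  2
G_A(23) = 2.
Pile B, S = {1, 5}:
n : 0 1 2 3 4 5 6 7 8
G : 0 1 0 1 0 1 0 1 0
G_B(8) = 0.
Combined Grundy value = 2 ⊕ 0 = 2.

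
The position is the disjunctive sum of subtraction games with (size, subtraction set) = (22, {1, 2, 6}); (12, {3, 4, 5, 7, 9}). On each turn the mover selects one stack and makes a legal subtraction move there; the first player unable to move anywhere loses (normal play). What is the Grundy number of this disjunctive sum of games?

1

Stack A, S = {1, 2, 6}:
G(0) = 0
G(1) = mex{0} = 1
G(2) = mex{1,0} = 2
G(3) = mex{2,1} = 0
G(4) = mex{0,2} = 1
G(5) = mex{1,0} = 2
G(6) = mex{2,1,0} = 3
G(7) = mex{3,2,1} = 0
G(8) = mex{0,3,2} = 1
G(9) = mex{1,0,0} = 2
G(10) = mex{2,1,1} = 0
G(11) = mex{0,2,2} = 1
G(12) = mex{1,0,3} = 2
G(13) = mex{2,1,0} = 3
G(14) = mex{3,2,1} = 0
G(15) = mex{0,3,2} = 1
G(16) = mex{1,0,0} = 2
G(17) = mex{2,1,1} = 0
G(18) = mex{0,2,2} = 1
G(19) = mex{1,0,3} = 2
G(20) = mex{2,1,0} = 3
G(21) = mex{3,2,1} = 0
G(22) = mex{0,3,2} = 1
G_A(22) = 1.
Stack B, S = {3, 4, 5, 7, 9}:
n :  0  1  2  3  4  5  6  7  8  9 10 11 12
G :  0  0  0  1  1  1  2  2  2  3  3  3  0
G_B(12) = 0.
Combined Grundy value = 1 ⊕ 0 = 1.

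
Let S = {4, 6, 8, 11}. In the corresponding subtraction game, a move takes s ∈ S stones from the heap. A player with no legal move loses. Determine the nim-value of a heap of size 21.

1

n :  0  1  2  3  4  5  6  7  8  9 10 11 12 13 14 15 16 17 18 19 20 21
G :  0  0  0  0  1  1  1  1  2  2  2  2  3  3  3  0  0  0  0  1  1  1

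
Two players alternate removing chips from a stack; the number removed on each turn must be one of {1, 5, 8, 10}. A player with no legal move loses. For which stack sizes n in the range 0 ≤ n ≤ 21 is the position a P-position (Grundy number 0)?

0, 2, 4, 6, 13, 15, 17, 19

n :  0  1  2  3  4  5  6  7  8  9 10 11 12 13 14 15 16 17 18 19 20 21
G :  0  1  0  1  0  1  0  1  2  3  2  3  2  0  1  0  1  0  1  0  1  2
P-positions are exactly the n with G(n) = 0.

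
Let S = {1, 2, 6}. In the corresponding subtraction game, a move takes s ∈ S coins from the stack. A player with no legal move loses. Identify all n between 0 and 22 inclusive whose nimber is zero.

n :  0  1  2  3  4  5  6  7  8  9 10 11 12 13 14 15 16 17 18 19 20 21 22
G :  0  1  2  0  1  2  3  0  1  2  0  1  2  3  0  1  2  0  1  2  3  0  1
P-positions are exactly the n with G(n) = 0.

0, 3, 7, 10, 14, 17, 21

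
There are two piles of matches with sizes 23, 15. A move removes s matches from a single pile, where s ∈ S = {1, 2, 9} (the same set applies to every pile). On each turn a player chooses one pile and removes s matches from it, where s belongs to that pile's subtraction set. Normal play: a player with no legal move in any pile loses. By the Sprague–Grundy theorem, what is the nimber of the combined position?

All piles use S = {1, 2, 9}:
n :  0  1  2  3  4  5  6  7  8  9 10 11 12 13 14 15 16 17 18 19 20 21 22 23
G :  0  1  2  0  1  2  0  1  2  3  0  1  2  0  1  2  0  1  2  3  0  1  2  0
Pile A: G(23) = 0.
Pile B: G(15) = 2.
Combined Grundy value = 0 ⊕ 2 = 2.

2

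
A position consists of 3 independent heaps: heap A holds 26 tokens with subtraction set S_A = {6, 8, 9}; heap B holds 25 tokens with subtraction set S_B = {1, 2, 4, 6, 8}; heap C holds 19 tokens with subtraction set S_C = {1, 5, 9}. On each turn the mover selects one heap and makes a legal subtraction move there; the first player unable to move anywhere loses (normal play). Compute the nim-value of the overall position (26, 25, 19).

Heap A, S = {6, 8, 9}:
G(0) = 0
G(1) = mex{} = 0
G(2) = mex{} = 0
G(3) = mex{} = 0
G(4) = mex{} = 0
G(5) = mex{} = 0
G(6) = mex{0} = 1
G(7) = mex{0} = 1
G(8) = mex{0,0} = 1
G(9) = mex{0,0,0} = 1
G(10) = mex{0,0,0} = 1
G(11) = mex{0,0,0} = 1
G(12) = mex{1,0,0} = 2
G(13) = mex{1,0,0} = 2
G(14) = mex{1,1,0} = 2
G(15) = mex{1,1,1} = 0
G(16) = mex{1,1,1} = 0
G(17) = mex{1,1,1} = 0
G(18) = mex{2,1,1} = 0
G(19) = mex{2,1,1} = 0
G(20) = mex{2,2,1} = 0
G(21) = mex{0,2,2} = 1
G(22) = mex{0,2,2} = 1
G(23) = mex{0,0,2} = 1
G(24) = mex{0,0,0} = 1
G(25) = mex{0,0,0} = 1
G(26) = mex{0,0,0} = 1
G_A(26) = 1.
Heap B, S = {1, 2, 4, 6, 8}:
G(0) = 0
G(1) = mex{0} = 1
G(2) = mex{1,0} = 2
G(3) = mex{2,1} = 0
G(4) = mex{0,2,0} = 1
G(5) = mex{1,0,1} = 2
G(6) = mex{2,1,2,0} = 3
G(7) = mex{3,2,0,1} = 4
G(8) = mex{4,3,1,2,0} = 5
G(9) = mex{5,4,2,0,1} = 3
G(10) = mex{3,5,3,1,2} = 0
G(11) = mex{0,3,4,2,0} = 1
G(12) = mex{1,0,5,3,1} = 2
G(13) = mex{2,1,3,4,2} = 0
G(14) = mex{0,2,0,5,3} = 1
G(15) = mex{1,0,1,3,4} = 2
G(16) = mex{2,1,2,0,5} = 3
G(17) = mex{3,2,0,1,3} = 4
G(18) = mex{4,3,1,2,0} = 5
G(19) = mex{5,4,2,0,1} = 3
G(20) = mex{3,5,3,1,2} = 0
G(21) = mex{0,3,4,2,0} = 1
G(22) = mex{1,0,5,3,1} = 2
G(23) = mex{2,1,3,4,2} = 0
G(24) = mex{0,2,0,5,3} = 1
G(25) = mex{1,0,1,3,4} = 2
G_B(25) = 2.
Heap C, S = {1, 5, 9}:
G(0) = 0
G(1) = mex{0} = 1
G(2) = mex{1} = 0
G(3) = mex{0} = 1
G(4) = mex{1} = 0
G(5) = mex{0,0} = 1
G(6) = mex{1,1} = 0
G(7) = mex{0,0} = 1
G(8) = mex{1,1} = 0
G(9) = mex{0,0,0} = 1
G(10) = mex{1,1,1} = 0
G(11) = mex{0,0,0} = 1
G(12) = mex{1,1,1} = 0
G(13) = mex{0,0,0} = 1
G(14) = mex{1,1,1} = 0
G(15) = mex{0,0,0} = 1
G(16) = mex{1,1,1} = 0
G(17) = mex{0,0,0} = 1
G(18) = mex{1,1,1} = 0
G(19) = mex{0,0,0} = 1
G_C(19) = 1.
Combined Grundy value = 1 ⊕ 2 ⊕ 1 = 2.

2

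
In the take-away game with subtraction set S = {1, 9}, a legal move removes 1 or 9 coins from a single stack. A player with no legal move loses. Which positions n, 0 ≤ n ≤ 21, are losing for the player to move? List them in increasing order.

0, 2, 4, 6, 8, 10, 12, 14, 16, 18, 20

G(0) = 0
G(1) = mex{0} = 1
G(2) = mex{1} = 0
G(3) = mex{0} = 1
G(4) = mex{1} = 0
G(5) = mex{0} = 1
G(6) = mex{1} = 0
G(7) = mex{0} = 1
G(8) = mex{1} = 0
G(9) = mex{0,0} = 1
G(10) = mex{1,1} = 0
G(11) = mex{0,0} = 1
G(12) = mex{1,1} = 0
G(13) = mex{0,0} = 1
G(14) = mex{1,1} = 0
G(15) = mex{0,0} = 1
G(16) = mex{1,1} = 0
G(17) = mex{0,0} = 1
G(18) = mex{1,1} = 0
G(19) = mex{0,0} = 1
G(20) = mex{1,1} = 0
G(21) = mex{0,0} = 1
P-positions are exactly the n with G(n) = 0.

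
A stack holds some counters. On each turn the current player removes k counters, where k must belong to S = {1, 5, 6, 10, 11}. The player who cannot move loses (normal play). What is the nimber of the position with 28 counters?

G(0) = 0
G(1) = mex{0} = 1
G(2) = mex{1} = 0
G(3) = mex{0} = 1
G(4) = mex{1} = 0
G(5) = mex{0,0} = 1
G(6) = mex{1,1,0} = 2
G(7) = mex{2,0,1} = 3
G(8) = mex{3,1,0} = 2
G(9) = mex{2,0,1} = 3
G(10) = mex{3,1,0,0} = 2
G(11) = mex{2,2,1,1,0} = 3
G(12) = mex{3,3,2,0,1} = 4
G(13) = mex{4,2,3,1,0} = 5
G(14) = mex{5,3,2,0,1} = 4
G(15) = mex{4,2,3,1,0} = 5
G(16) = mex{5,3,2,2,1} = 0
G(17) = mex{0,4,3,3,2} = 1
G(18) = mex{1,5,4,2,3} = 0
G(19) = mex{0,4,5,3,2} = 1
G(20) = mex{1,5,4,2,3} = 0
G(21) = mex{0,0,5,3,2} = 1
G(22) = mex{1,1,0,4,3} = 2
G(23) = mex{2,0,1,5,4} = 3
G(24) = mex{3,1,0,4,5} = 2
G(25) = mex{2,0,1,5,4} = 3
G(26) = mex{3,1,0,0,5} = 2
G(27) = mex{2,2,1,1,0} = 3
G(28) = mex{3,3,2,0,1} = 4

4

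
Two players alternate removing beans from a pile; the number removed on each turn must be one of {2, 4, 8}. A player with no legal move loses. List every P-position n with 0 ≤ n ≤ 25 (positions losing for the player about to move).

G(0) = 0
G(1) = mex{} = 0
G(2) = mex{0} = 1
G(3) = mex{0} = 1
G(4) = mex{1,0} = 2
G(5) = mex{1,0} = 2
G(6) = mex{2,1} = 0
G(7) = mex{2,1} = 0
G(8) = mex{0,2,0} = 1
G(9) = mex{0,2,0} = 1
G(10) = mex{1,0,1} = 2
G(11) = mex{1,0,1} = 2
G(12) = mex{2,1,2} = 0
G(13) = mex{2,1,2} = 0
G(14) = mex{0,2,0} = 1
G(15) = mex{0,2,0} = 1
G(16) = mex{1,0,1} = 2
G(17) = mex{1,0,1} = 2
G(18) = mex{2,1,2} = 0
G(19) = mex{2,1,2} = 0
G(20) = mex{0,2,0} = 1
G(21) = mex{0,2,0} = 1
G(22) = mex{1,0,1} = 2
G(23) = mex{1,0,1} = 2
G(24) = mex{2,1,2} = 0
G(25) = mex{2,1,2} = 0
P-positions are exactly the n with G(n) = 0.

0, 1, 6, 7, 12, 13, 18, 19, 24, 25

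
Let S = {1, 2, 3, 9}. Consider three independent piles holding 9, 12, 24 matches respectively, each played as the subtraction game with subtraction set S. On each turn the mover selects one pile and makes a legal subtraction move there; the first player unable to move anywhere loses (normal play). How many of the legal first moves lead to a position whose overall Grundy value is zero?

4

All piles use S = {1, 2, 3, 9}:
G(0) = 0
G(1) = mex{0} = 1
G(2) = mex{1,0} = 2
G(3) = mex{2,1,0} = 3
G(4) = mex{3,2,1} = 0
G(5) = mex{0,3,2} = 1
G(6) = mex{1,0,3} = 2
G(7) = mex{2,1,0} = 3
G(8) = mex{3,2,1} = 0
G(9) = mex{0,3,2,0} = 1
G(10) = mex{1,0,3,1} = 2
G(11) = mex{2,1,0,2} = 3
G(12) = mex{3,2,1,3} = 0
G(13) = mex{0,3,2,0} = 1
G(14) = mex{1,0,3,1} = 2
G(15) = mex{2,1,0,2} = 3
G(16) = mex{3,2,1,3} = 0
G(17) = mex{0,3,2,0} = 1
G(18) = mex{1,0,3,1} = 2
G(19) = mex{2,1,0,2} = 3
G(20) = mex{3,2,1,3} = 0
G(21) = mex{0,3,2,0} = 1
G(22) = mex{1,0,3,1} = 2
G(23) = mex{2,1,0,2} = 3
G(24) = mex{3,2,1,3} = 0
Pile A: G(9) = 1.
Pile B: G(12) = 0.
Pile C: G(24) = 0.
Combined Grundy value = 1 ⊕ 0 ⊕ 0 = 1.
A winning move leaves total XOR = 0, i.e. changes one component's Grundy value g to g ⊕ X where X is the current total.
Pile A: need g' = 1⊕1 = 0. Options: 9−1→G=0, 9−2→G=3, 9−3→G=2, 9−9→G=0. Hits: 2.
Pile B: need g' = 0⊕1 = 1. Options: 12−1→G=3, 12−2→G=2, 12−3→G=1, 12−9→G=3. Hits: 1.
Pile C: need g' = 0⊕1 = 1. Options: 24−1→G=3, 24−2→G=2, 24−3→G=1, 24−9→G=3. Hits: 1.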